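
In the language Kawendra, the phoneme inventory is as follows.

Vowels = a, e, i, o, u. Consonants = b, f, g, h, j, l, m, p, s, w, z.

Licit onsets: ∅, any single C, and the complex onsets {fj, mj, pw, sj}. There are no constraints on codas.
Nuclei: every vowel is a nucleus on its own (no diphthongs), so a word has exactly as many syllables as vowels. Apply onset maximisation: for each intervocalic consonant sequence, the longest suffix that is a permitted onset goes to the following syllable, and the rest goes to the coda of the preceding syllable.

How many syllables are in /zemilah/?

Nuclei (vowels): e, i, a → 3 syllables.

3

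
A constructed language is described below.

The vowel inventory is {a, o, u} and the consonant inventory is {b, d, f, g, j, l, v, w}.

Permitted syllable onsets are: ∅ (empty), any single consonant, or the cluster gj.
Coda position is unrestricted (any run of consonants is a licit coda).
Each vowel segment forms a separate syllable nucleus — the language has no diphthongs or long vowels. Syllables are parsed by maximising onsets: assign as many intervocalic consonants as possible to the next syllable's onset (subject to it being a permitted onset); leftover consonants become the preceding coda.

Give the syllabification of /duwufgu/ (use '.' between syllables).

du.wuf.gu

The vowels are u, u, u — 3 nuclei, so 3 syllables.
/u…u/ gap (V1→V2): just /w/ — single C goes to the following onset.
/u…u/ gap (V2→V3): /fg/ splits as /f/ + /g/ (/g/ is the longest suffix that is a licit onset).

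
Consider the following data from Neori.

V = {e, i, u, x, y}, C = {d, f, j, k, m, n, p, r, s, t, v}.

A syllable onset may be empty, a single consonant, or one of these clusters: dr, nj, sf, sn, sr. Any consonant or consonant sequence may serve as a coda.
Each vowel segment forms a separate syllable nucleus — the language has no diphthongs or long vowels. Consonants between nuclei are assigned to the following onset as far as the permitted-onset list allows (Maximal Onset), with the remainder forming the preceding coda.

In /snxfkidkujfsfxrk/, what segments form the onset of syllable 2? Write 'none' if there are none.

k

The vowels are x, i, u, x — 4 nuclei, so 4 syllables.
V1 /x/ – V2 /i/: cluster /fk/ — the longest permitted-onset suffix is /k/; onset = /k/, preceding coda = /f/.
V2 /i/ – V3 /u/: /dk/; trying suffixes from longest down, /k/ is the first permitted one, so coda /d/ | onset /k/.
V3 /u/ – V4 /x/: /jfsf/; trying suffixes from longest down, /sf/ is the first permitted one, so coda /jf/ | onset /sf/.
Result: snxf.kid.kujf.sfxrk.
Syllable 2 is /kid/: onset /k/, nucleus /i/, coda /d/.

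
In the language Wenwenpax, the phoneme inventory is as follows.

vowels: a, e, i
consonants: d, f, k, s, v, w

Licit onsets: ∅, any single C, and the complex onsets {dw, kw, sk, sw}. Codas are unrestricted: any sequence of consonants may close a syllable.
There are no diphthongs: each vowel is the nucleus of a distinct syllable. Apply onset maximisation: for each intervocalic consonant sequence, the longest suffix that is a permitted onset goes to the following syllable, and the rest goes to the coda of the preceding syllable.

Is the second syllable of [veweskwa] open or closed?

closed

Nuclei (vowels): e, e, a → 3 syllables.
Between /e/ (V1) and /e/ (V2): /w/ → onset of the next syllable (single consonants are always licit onsets).
Between /e/ (V2) and /a/ (V3): /skw/ splits as /s/ + /kw/ (/kw/ is the longest suffix that is a licit onset).
Result: ve.wes.kwa.
Syllable 2 is /wes/ with coda /s/, so it is closed.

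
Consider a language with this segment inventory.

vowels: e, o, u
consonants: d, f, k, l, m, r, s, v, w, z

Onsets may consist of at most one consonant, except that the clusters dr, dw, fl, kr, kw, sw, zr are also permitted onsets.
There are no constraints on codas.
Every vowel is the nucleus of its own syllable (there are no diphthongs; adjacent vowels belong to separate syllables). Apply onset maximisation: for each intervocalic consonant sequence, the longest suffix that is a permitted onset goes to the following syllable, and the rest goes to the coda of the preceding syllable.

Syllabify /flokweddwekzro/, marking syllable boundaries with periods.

The vowels are o, e, e, o — 4 nuclei, so 4 syllables.
V1 /o/ – V2 /e/: cluster /kw/ — /kw/ is itself a permitted onset, so the whole cluster goes right; preceding coda = ∅.
V2 /e/ – V3 /e/: /ddw/; trying suffixes from longest down, /dw/ is the first permitted one, so coda /d/ | onset /dw/.
V3 /e/ – V4 /o/: /kzr/; trying suffixes from longest down, /zr/ is the first permitted one, so coda /k/ | onset /zr/.

flo.kwed.dwek.zro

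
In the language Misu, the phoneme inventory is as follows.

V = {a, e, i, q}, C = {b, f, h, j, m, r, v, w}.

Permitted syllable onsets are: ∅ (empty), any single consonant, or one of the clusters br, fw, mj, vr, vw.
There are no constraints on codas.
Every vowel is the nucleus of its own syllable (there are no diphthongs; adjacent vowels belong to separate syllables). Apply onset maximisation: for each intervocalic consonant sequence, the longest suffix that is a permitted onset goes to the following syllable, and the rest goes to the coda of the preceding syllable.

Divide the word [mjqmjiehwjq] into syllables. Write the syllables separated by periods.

mjq.mji.ehw.jq

The vowels are q, i, e, q — 4 nuclei, so 4 syllables.
Between /q/ (V1) and /i/ (V2): cluster /mj/ — /mj/ is itself a permitted onset, so the whole cluster goes right; preceding coda = ∅.
Between /i/ (V2) and /e/ (V3): no consonants, so the boundary falls immediately after /i/.
Between /e/ (V3) and /q/ (V4): cluster /hwj/ — the longest permitted-onset suffix is /j/; onset = /j/, preceding coda = /hw/.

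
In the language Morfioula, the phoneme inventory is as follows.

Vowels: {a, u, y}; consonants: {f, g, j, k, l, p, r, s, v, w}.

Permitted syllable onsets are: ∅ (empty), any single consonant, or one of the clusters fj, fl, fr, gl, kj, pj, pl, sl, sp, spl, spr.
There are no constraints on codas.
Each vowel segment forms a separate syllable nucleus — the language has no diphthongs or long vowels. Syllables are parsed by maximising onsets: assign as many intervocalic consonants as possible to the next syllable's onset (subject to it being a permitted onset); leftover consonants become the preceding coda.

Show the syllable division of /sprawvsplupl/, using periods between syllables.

sprawv.splupl

The vowels are a, u — 2 nuclei, so 2 syllables.
/a…u/ gap (V1→V2): cluster /wvspl/ — the longest permitted-onset suffix is /spl/; onset = /spl/, preceding coda = /wv/.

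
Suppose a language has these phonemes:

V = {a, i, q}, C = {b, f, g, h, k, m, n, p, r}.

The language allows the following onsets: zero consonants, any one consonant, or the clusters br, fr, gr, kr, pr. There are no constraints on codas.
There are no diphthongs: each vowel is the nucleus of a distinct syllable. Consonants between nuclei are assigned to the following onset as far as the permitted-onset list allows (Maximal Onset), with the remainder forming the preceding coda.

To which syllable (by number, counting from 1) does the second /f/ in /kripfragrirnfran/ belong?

The vowels are i, a, i, a — 4 nuclei, so 4 syllables.
σ1/σ2 boundary: /pfr/; trying suffixes from longest down, /fr/ is the first permitted one, so coda /p/ | onset /fr/.
σ2/σ3 boundary: /gr/ — entire cluster is a permitted onset → onset /gr/, coda ∅.
σ3/σ4 boundary: cluster /rnfr/ — the longest permitted-onset suffix is /fr/; onset = /fr/, preceding coda = /rn/.
Syllabification: krip.fra.grirn.fran.
The second /f/ is in the onset of syllable 4 (/fran/).

4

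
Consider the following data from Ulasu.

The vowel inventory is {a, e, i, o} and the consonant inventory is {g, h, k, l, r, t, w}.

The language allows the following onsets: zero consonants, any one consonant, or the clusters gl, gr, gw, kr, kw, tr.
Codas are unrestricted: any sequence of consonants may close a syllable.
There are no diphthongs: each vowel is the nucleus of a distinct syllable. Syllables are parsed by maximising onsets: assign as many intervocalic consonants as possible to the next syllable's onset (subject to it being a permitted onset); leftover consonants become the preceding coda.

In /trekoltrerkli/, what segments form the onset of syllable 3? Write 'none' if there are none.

tr

Vowels present: e, o, e, i; each is a nucleus, giving 4 syllables.
Between /e/ (V1) and /o/ (V2): just /k/ — single C goes to the following onset.
Between /o/ (V2) and /e/ (V3): /ltr/; trying suffixes from longest down, /tr/ is the first permitted one, so coda /l/ | onset /tr/.
Between /e/ (V3) and /i/ (V4): /rkl/ — longest licit onset from the right is /l/, leaving /rk/ as coda.
So the parse is tre.kol.trerk.li.
Syllable 3 is /trerk/: onset /tr/, nucleus /e/, coda /rk/.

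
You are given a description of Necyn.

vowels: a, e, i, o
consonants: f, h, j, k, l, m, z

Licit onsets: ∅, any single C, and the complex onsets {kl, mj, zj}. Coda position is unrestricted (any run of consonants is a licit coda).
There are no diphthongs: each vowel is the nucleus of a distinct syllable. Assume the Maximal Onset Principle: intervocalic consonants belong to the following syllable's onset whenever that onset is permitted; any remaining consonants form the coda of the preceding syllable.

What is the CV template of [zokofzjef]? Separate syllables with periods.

CV.CVC.CCVC

Nuclei (vowels): o, o, e → 3 syllables.
/o…o/ gap (V1→V2): /k/ is a single consonant, so it becomes the next onset.
/o…e/ gap (V2→V3): /fzj/ splits as /f/ + /zj/ (/zj/ is the longest suffix that is a licit onset).
So the parse is zo.kof.zjef.
Mapping each syllable to C/V: /zo/ → CV, /kof/ → CVC, /zjef/ → CCVC.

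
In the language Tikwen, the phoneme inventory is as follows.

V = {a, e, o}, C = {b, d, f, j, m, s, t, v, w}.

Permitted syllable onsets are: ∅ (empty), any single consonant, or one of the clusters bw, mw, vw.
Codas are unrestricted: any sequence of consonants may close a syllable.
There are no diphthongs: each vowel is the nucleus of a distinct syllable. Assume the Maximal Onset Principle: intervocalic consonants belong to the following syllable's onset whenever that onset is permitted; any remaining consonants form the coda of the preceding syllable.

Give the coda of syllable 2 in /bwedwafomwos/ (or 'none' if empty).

none

Vowels present: e, a, o, o; each is a nucleus, giving 4 syllables.
V1 /e/ – V2 /a/: /dw/; trying suffixes from longest down, /w/ is the first permitted one, so coda /d/ | onset /w/.
V2 /a/ – V3 /o/: /f/ → onset of the next syllable (single consonants are always licit onsets).
V3 /o/ – V4 /o/: /mw/ — entire cluster is a permitted onset → onset /mw/, coda ∅.
Syllabification: bwed.wa.fo.mwos.
Syllable 2 is /wa/: onset /w/, nucleus /a/, coda ∅.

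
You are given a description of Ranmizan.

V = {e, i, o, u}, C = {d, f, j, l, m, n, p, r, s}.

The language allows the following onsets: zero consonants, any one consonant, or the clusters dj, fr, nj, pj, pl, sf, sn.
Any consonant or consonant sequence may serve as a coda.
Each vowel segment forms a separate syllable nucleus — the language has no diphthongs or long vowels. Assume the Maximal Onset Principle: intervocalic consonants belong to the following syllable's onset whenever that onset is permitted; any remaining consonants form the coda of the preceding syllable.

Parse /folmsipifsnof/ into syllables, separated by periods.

The vowels are o, i, i, o — 4 nuclei, so 4 syllables.
V1 /o/ – V2 /i/: cluster /lms/ — the longest permitted-onset suffix is /s/; onset = /s/, preceding coda = /lm/.
V2 /i/ – V3 /i/: /p/ is a single consonant, so it becomes the next onset.
V3 /i/ – V4 /o/: /fsn/; trying suffixes from longest down, /sn/ is the first permitted one, so coda /f/ | onset /sn/.

folm.si.pif.snof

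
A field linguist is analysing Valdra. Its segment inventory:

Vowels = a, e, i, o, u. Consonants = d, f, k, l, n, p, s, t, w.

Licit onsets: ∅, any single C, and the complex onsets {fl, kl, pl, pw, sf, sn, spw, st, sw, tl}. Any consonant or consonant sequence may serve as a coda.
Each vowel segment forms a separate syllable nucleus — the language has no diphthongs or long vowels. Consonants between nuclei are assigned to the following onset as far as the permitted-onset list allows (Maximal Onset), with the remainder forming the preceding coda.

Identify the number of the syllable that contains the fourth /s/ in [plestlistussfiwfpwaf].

4

Nuclei (vowels): e, i, u, i, a → 5 syllables.
σ1/σ2 boundary: /stl/; trying suffixes from longest down, /tl/ is the first permitted one, so coda /s/ | onset /tl/.
σ2/σ3 boundary: cluster /st/ — /st/ is itself a permitted onset, so the whole cluster goes right; preceding coda = ∅.
σ3/σ4 boundary: /ssf/; trying suffixes from longest down, /sf/ is the first permitted one, so coda /s/ | onset /sf/.
σ4/σ5 boundary: cluster /wfpw/ — the longest permitted-onset suffix is /pw/; onset = /pw/, preceding coda = /wf/.
Putting it together: ples.tli.stus.sfiwf.pwaf.
The fourth /s/ is in the onset of syllable 4 (/sfiwf/).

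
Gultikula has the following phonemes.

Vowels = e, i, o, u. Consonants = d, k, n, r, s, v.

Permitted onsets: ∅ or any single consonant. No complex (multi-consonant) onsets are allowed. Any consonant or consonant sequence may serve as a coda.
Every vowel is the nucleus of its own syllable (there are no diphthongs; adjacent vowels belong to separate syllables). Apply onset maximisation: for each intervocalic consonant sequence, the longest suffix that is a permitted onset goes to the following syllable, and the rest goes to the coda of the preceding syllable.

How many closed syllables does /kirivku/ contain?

1

The vowels are i, i, u — 3 nuclei, so 3 syllables.
V1 /i/ – V2 /i/: /r/ is a single consonant, so it becomes the next onset.
V2 /i/ – V3 /u/: /vk/; trying suffixes from longest down, /k/ is the first permitted one, so coda /v/ | onset /k/.
Result: ki.riv.ku.
Classifying each syllable: /ki/ (open), /riv/ (closed), /ku/ (open).
Closed syllables: 1.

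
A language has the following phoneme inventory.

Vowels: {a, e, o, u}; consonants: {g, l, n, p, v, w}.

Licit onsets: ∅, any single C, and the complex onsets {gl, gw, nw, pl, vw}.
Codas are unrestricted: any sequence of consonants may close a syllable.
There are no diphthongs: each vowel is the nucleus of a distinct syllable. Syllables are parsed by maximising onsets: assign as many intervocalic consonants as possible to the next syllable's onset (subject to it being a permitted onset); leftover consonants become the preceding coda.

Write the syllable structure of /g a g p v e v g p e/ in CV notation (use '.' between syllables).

CVCC.CVCC.CV

The vowels are a, e, e — 3 nuclei, so 3 syllables.
/a…e/ gap (V1→V2): /gpv/ splits as /gp/ + /v/ (/v/ is the longest suffix that is a licit onset).
/e…e/ gap (V2→V3): /vgp/ splits as /vg/ + /p/ (/p/ is the longest suffix that is a licit onset).
So the parse is gagp.vevg.pe.
Mapping each syllable to C/V: /gagp/ → CVCC, /vevg/ → CVCC, /pe/ → CV.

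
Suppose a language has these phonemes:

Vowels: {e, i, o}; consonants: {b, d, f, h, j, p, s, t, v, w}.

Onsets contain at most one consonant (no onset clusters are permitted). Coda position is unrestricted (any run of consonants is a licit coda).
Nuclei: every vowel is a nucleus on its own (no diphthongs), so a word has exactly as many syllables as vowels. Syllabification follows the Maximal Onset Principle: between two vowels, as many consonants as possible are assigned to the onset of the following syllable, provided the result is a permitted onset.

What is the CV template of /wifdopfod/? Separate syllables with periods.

CVC.CVC.CVC

Vowels present: i, o, o; each is a nucleus, giving 3 syllables.
/i…o/ gap (V1→V2): /fd/ — longest licit onset from the right is /d/, leaving /f/ as coda.
/o…o/ gap (V2→V3): /pf/ splits as /p/ + /f/ (/f/ is the longest suffix that is a licit onset).
Putting it together: wif.dop.fod.
Mapping each syllable to C/V: /wif/ → CVC, /dop/ → CVC, /fod/ → CVC.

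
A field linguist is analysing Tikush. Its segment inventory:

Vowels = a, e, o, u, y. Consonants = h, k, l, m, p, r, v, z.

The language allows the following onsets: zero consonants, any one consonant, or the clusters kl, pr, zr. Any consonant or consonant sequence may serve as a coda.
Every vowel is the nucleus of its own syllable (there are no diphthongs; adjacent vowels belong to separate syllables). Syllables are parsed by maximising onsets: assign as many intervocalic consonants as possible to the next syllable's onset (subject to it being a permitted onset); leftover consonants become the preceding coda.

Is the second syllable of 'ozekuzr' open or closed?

Nuclei (vowels): o, e, u → 3 syllables.
/o…e/ gap (V1→V2): just /z/ — single C goes to the following onset.
/e…u/ gap (V2→V3): /k/ is a single consonant, so it becomes the next onset.
Putting it together: o.ze.kuzr.
Syllable 2 is /ze/; it ends in its nucleus with no coda, so it is open.

open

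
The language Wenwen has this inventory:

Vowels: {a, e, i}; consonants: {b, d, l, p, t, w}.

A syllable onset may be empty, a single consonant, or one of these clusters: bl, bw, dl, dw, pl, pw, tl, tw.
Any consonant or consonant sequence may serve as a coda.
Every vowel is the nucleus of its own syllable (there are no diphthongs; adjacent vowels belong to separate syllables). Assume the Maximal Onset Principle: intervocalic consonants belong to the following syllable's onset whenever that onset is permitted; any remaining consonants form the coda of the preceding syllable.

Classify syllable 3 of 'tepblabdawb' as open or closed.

Nuclei (vowels): e, a, a → 3 syllables.
σ1/σ2 boundary: /pbl/ splits as /p/ + /bl/ (/bl/ is the longest suffix that is a licit onset).
σ2/σ3 boundary: /bd/ splits as /b/ + /d/ (/d/ is the longest suffix that is a licit onset).
Result: tep.blab.dawb.
Syllable 3 is /dawb/ with coda /wb/, so it is closed.

closed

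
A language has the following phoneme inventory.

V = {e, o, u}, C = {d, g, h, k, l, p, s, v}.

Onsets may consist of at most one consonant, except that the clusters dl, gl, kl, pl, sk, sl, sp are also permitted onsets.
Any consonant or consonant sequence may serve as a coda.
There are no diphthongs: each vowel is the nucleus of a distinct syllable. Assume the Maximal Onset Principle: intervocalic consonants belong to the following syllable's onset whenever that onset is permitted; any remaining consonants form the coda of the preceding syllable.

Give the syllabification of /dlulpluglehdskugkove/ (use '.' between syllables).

dlul.plu.glehd.skug.ko.ve

Nuclei (vowels): u, u, e, u, o, e → 6 syllables.
σ1/σ2 boundary: /lpl/; trying suffixes from longest down, /pl/ is the first permitted one, so coda /l/ | onset /pl/.
σ2/σ3 boundary: /gl/ — entire cluster is a permitted onset → onset /gl/, coda ∅.
σ3/σ4 boundary: cluster /hdsk/ — the longest permitted-onset suffix is /sk/; onset = /sk/, preceding coda = /hd/.
σ4/σ5 boundary: /gk/; trying suffixes from longest down, /k/ is the first permitted one, so coda /g/ | onset /k/.
σ5/σ6 boundary: /v/ is a single consonant, so it becomes the next onset.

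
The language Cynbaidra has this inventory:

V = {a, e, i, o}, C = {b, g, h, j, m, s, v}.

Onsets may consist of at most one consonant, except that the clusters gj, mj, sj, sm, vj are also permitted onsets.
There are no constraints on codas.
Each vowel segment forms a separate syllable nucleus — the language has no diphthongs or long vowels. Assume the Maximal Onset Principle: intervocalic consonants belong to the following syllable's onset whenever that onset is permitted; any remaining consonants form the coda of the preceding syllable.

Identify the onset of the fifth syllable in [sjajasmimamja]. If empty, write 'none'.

mj

The vowels are a, a, i, a, a — 5 nuclei, so 5 syllables.
/a…a/ gap (V1→V2): /j/ is a single consonant, so it becomes the next onset.
/a…i/ gap (V2→V3): cluster /sm/ — /sm/ is itself a permitted onset, so the whole cluster goes right; preceding coda = ∅.
/i…a/ gap (V3→V4): /m/ → onset of the next syllable (single consonants are always licit onsets).
/a…a/ gap (V4→V5): cluster /mj/ — /mj/ is itself a permitted onset, so the whole cluster goes right; preceding coda = ∅.
Result: sja.ja.smi.ma.mja.
Syllable 5 is /mja/: onset /mj/, nucleus /a/, coda ∅.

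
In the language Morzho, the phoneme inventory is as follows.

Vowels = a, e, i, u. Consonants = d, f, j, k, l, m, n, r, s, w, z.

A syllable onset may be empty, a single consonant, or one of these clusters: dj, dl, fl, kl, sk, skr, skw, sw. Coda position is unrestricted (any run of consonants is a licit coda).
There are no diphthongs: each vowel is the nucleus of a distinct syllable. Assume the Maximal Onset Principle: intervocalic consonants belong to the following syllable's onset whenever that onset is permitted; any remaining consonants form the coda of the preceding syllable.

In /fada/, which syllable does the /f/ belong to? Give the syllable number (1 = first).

1

Nuclei (vowels): a, a → 2 syllables.
Between /a/ (V1) and /a/ (V2): /d/ is a single consonant, so it becomes the next onset.
So the parse is fa.da.
The /f/ is in the onset of syllable 1 (/fa/).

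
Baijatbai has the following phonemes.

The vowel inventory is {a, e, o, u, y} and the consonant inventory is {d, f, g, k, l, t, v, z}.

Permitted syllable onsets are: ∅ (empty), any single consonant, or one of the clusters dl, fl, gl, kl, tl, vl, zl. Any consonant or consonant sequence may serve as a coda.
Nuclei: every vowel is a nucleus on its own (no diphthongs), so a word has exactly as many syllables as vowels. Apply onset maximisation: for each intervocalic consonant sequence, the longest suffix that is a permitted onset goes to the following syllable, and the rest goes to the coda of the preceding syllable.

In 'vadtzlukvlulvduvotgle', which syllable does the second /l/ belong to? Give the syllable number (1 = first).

3

Nuclei (vowels): a, u, u, u, o, e → 6 syllables.
V1 /a/ – V2 /u/: /dtzl/ splits as /dt/ + /zl/ (/zl/ is the longest suffix that is a licit onset).
V2 /u/ – V3 /u/: cluster /kvl/ — the longest permitted-onset suffix is /vl/; onset = /vl/, preceding coda = /k/.
V3 /u/ – V4 /u/: /lvd/; trying suffixes from longest down, /d/ is the first permitted one, so coda /lv/ | onset /d/.
V4 /u/ – V5 /o/: /v/ is a single consonant, so it becomes the next onset.
V5 /o/ – V6 /e/: cluster /tgl/ — the longest permitted-onset suffix is /gl/; onset = /gl/, preceding coda = /t/.
So the parse is vadt.zluk.vlulv.du.vot.gle.
The second /l/ is in the onset of syllable 3 (/vlulv/).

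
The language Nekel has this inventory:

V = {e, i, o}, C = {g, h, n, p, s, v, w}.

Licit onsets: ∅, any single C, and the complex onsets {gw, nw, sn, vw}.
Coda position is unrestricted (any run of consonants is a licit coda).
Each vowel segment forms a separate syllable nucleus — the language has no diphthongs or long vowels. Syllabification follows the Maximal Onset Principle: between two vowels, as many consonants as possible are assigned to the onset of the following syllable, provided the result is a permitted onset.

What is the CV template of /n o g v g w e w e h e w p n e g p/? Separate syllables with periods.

Nuclei (vowels): o, e, e, e, e → 5 syllables.
σ1/σ2 boundary: /gvgw/; trying suffixes from longest down, /gw/ is the first permitted one, so coda /gv/ | onset /gw/.
σ2/σ3 boundary: just /w/ — single C goes to the following onset.
σ3/σ4 boundary: just /h/ — single C goes to the following onset.
σ4/σ5 boundary: /wpn/; trying suffixes from longest down, /n/ is the first permitted one, so coda /wp/ | onset /n/.
Result: nogv.gwe.we.hewp.negp.
Mapping each syllable to C/V: /nogv/ → CVCC, /gwe/ → CCV, /we/ → CV, /hewp/ → CVCC, /negp/ → CVCC.

CVCC.CCV.CV.CVCC.CVCC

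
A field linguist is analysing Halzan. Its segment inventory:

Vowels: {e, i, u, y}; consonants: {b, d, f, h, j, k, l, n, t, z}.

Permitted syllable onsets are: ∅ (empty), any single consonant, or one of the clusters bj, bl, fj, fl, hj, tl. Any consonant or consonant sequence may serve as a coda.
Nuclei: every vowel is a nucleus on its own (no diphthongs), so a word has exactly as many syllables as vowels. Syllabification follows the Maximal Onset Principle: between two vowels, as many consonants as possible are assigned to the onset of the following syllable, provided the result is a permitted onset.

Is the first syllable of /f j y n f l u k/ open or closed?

closed

Vowels present: y, u; each is a nucleus, giving 2 syllables.
σ1/σ2 boundary: /nfl/; trying suffixes from longest down, /fl/ is the first permitted one, so coda /n/ | onset /fl/.
So the parse is fjyn.fluk.
Syllable 1 is /fjyn/ with coda /n/, so it is closed.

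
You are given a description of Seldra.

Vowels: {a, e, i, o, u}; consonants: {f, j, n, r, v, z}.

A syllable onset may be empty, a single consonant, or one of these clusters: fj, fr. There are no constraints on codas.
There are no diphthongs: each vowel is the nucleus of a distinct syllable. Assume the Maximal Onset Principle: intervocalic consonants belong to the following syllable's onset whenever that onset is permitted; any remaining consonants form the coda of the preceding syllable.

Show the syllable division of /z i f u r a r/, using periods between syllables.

Vowels present: i, u, a; each is a nucleus, giving 3 syllables.
V1 /i/ – V2 /u/: /f/ is a single consonant, so it becomes the next onset.
V2 /u/ – V3 /a/: just /r/ — single C goes to the following onset.

zi.fu.rar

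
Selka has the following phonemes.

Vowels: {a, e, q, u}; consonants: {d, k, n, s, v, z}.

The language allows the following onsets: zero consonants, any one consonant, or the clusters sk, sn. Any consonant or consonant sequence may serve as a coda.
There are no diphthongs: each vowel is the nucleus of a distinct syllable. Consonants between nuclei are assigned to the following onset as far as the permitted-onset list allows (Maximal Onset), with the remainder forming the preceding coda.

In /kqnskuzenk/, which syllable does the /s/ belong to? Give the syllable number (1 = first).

2

Nuclei (vowels): q, u, e → 3 syllables.
/q…u/ gap (V1→V2): /nsk/ — longest licit onset from the right is /sk/, leaving /n/ as coda.
/u…e/ gap (V2→V3): /z/ → onset of the next syllable (single consonants are always licit onsets).
Syllabification: kqn.sku.zenk.
The /s/ is in the onset of syllable 2 (/sku/).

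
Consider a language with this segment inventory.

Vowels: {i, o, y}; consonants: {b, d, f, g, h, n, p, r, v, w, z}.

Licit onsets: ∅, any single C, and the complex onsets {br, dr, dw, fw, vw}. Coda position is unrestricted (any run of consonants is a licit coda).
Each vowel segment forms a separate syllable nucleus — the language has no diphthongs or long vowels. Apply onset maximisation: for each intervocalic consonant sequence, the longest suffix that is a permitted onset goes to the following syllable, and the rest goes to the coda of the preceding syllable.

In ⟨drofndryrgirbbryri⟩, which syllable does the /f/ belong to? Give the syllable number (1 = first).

1

The vowels are o, y, i, y, i — 5 nuclei, so 5 syllables.
Between /o/ (V1) and /y/ (V2): /fndr/; trying suffixes from longest down, /dr/ is the first permitted one, so coda /fn/ | onset /dr/.
Between /y/ (V2) and /i/ (V3): /rg/ splits as /r/ + /g/ (/g/ is the longest suffix that is a licit onset).
Between /i/ (V3) and /y/ (V4): cluster /rbbr/ — the longest permitted-onset suffix is /br/; onset = /br/, preceding coda = /rb/.
Between /y/ (V4) and /i/ (V5): just /r/ — single C goes to the following onset.
Putting it together: drofn.dryr.girb.bry.ri.
The /f/ is in the coda of syllable 1 (/drofn/).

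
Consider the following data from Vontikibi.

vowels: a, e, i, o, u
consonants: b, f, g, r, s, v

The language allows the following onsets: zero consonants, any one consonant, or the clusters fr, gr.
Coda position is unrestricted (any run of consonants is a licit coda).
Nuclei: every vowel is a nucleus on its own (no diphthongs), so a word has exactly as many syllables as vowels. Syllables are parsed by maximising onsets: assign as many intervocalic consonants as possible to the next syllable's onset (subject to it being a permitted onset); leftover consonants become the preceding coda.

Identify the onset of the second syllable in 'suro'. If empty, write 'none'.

The vowels are u, o — 2 nuclei, so 2 syllables.
V1 /u/ – V2 /o/: /r/ → onset of the next syllable (single consonants are always licit onsets).
Putting it together: su.ro.
Syllable 2 is /ro/: onset /r/, nucleus /o/, coda ∅.

r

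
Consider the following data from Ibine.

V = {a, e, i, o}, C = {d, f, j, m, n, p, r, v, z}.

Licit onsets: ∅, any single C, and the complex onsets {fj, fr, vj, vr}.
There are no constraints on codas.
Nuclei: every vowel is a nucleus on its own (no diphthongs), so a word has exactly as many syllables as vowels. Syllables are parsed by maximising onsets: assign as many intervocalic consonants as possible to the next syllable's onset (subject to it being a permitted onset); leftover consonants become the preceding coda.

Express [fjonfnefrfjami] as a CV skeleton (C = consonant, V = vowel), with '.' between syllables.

Vowels present: o, e, a, i; each is a nucleus, giving 4 syllables.
/o…e/ gap (V1→V2): cluster /nfn/ — the longest permitted-onset suffix is /n/; onset = /n/, preceding coda = /nf/.
/e…a/ gap (V2→V3): /frfj/ splits as /fr/ + /fj/ (/fj/ is the longest suffix that is a licit onset).
/a…i/ gap (V3→V4): just /m/ — single C goes to the following onset.
Result: fjonf.nefr.fja.mi.
Mapping each syllable to C/V: /fjonf/ → CCVCC, /nefr/ → CVCC, /fja/ → CCV, /mi/ → CV.

CCVCC.CVCC.CCV.CV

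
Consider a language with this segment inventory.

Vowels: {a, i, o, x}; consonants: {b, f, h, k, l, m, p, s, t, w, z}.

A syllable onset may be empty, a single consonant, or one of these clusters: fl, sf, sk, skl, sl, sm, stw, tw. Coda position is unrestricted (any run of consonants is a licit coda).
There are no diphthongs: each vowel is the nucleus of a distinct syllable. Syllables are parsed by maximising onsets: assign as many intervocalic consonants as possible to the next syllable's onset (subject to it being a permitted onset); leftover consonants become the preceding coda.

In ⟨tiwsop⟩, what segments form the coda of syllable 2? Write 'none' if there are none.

Vowels present: i, o; each is a nucleus, giving 2 syllables.
V1 /i/ – V2 /o/: /ws/; trying suffixes from longest down, /s/ is the first permitted one, so coda /w/ | onset /s/.
Putting it together: tiw.sop.
Syllable 2 is /sop/: onset /s/, nucleus /o/, coda /p/.

p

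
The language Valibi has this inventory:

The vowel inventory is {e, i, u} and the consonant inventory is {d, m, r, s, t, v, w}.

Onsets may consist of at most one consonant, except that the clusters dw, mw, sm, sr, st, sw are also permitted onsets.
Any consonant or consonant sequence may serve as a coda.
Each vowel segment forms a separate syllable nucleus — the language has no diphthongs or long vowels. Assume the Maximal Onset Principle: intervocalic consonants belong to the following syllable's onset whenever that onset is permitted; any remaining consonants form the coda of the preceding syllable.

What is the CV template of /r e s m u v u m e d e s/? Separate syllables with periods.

Nuclei (vowels): e, u, u, e, e → 5 syllables.
V1 /e/ – V2 /u/: /sm/ — entire cluster is a permitted onset → onset /sm/, coda ∅.
V2 /u/ – V3 /u/: just /v/ — single C goes to the following onset.
V3 /u/ – V4 /e/: /m/ is a single consonant, so it becomes the next onset.
V4 /e/ – V5 /e/: /d/ → onset of the next syllable (single consonants are always licit onsets).
Syllabification: re.smu.vu.me.des.
Mapping each syllable to C/V: /re/ → CV, /smu/ → CCV, /vu/ → CV, /me/ → CV, /des/ → CVC.

CV.CCV.CV.CV.CVC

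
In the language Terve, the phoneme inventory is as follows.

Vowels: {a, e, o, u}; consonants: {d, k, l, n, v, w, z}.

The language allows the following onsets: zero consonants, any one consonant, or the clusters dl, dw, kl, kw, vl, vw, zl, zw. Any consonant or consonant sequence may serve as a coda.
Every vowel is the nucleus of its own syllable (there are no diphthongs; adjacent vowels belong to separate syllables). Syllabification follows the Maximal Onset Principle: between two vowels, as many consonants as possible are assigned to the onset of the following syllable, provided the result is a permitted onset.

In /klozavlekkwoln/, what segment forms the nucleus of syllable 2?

a

Nuclei (vowels): o, a, e, o → 4 syllables.
The second nucleus (vowel 2 from the left) is /a/.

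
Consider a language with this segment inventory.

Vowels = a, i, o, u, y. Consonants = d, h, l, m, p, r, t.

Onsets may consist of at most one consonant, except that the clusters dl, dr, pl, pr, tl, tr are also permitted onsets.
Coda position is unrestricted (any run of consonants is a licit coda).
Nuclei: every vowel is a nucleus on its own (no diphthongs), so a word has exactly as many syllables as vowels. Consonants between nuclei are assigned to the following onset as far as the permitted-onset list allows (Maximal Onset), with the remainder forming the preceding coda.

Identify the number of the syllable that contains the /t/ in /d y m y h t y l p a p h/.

3

Nuclei (vowels): y, y, y, a → 4 syllables.
/y…y/ gap (V1→V2): /m/ is a single consonant, so it becomes the next onset.
/y…y/ gap (V2→V3): /ht/ splits as /h/ + /t/ (/t/ is the longest suffix that is a licit onset).
/y…a/ gap (V3→V4): /lp/ splits as /l/ + /p/ (/p/ is the longest suffix that is a licit onset).
So the parse is dy.myh.tyl.paph.
The /t/ is in the onset of syllable 3 (/tyl/).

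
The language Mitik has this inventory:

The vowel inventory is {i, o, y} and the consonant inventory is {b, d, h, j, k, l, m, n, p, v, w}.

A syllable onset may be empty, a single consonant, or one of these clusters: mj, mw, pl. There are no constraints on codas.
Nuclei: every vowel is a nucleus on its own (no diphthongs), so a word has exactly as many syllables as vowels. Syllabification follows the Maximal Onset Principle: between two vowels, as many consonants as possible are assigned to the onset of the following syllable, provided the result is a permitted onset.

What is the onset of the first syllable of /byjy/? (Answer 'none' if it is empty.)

Vowels present: y, y; each is a nucleus, giving 2 syllables.
V1 /y/ – V2 /y/: just /j/ — single C goes to the following onset.
Syllabification: by.jy.
Syllable 1 is /by/: onset /b/, nucleus /y/, coda ∅.

b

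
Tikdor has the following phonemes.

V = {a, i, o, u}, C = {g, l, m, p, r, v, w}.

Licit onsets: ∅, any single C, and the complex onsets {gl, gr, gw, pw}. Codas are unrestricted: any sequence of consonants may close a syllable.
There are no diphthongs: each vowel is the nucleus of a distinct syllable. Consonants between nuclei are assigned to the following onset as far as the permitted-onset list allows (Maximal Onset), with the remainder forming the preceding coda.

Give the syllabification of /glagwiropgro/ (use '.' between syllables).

Vowels present: a, i, o, o; each is a nucleus, giving 4 syllables.
Between /a/ (V1) and /i/ (V2): /gw/ — entire cluster is a permitted onset → onset /gw/, coda ∅.
Between /i/ (V2) and /o/ (V3): just /r/ — single C goes to the following onset.
Between /o/ (V3) and /o/ (V4): /pgr/ splits as /p/ + /gr/ (/gr/ is the longest suffix that is a licit onset).

gla.gwi.rop.gro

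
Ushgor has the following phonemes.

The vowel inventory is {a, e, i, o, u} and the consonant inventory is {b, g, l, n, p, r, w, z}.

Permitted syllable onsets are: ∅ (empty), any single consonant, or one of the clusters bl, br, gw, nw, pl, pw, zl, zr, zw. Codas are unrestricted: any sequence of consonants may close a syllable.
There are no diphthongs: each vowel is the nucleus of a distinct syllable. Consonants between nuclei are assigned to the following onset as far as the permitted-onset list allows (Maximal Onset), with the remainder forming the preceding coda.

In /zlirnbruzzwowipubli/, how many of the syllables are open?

Nuclei (vowels): i, u, o, i, u, i → 6 syllables.
/i…u/ gap (V1→V2): /rnbr/; trying suffixes from longest down, /br/ is the first permitted one, so coda /rn/ | onset /br/.
/u…o/ gap (V2→V3): cluster /zzw/ — the longest permitted-onset suffix is /zw/; onset = /zw/, preceding coda = /z/.
/o…i/ gap (V3→V4): /w/ is a single consonant, so it becomes the next onset.
/i…u/ gap (V4→V5): /p/ is a single consonant, so it becomes the next onset.
/u…i/ gap (V5→V6): cluster /bl/ — /bl/ is itself a permitted onset, so the whole cluster goes right; preceding coda = ∅.
Putting it together: zlirn.bruz.zwo.wi.pu.bli.
Classifying each syllable: /zlirn/ (closed), /bruz/ (closed), /zwo/ (open), /wi/ (open), /pu/ (open), /bli/ (open).
Open syllables: 4.

4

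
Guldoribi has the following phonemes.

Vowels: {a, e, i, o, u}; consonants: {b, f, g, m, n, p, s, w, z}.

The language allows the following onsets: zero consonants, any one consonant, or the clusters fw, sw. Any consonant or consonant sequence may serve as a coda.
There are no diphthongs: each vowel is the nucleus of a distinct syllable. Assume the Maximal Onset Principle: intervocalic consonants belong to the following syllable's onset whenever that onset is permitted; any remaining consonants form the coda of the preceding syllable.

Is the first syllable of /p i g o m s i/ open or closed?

Nuclei (vowels): i, o, i → 3 syllables.
Between /i/ (V1) and /o/ (V2): just /g/ — single C goes to the following onset.
Between /o/ (V2) and /i/ (V3): /ms/ — longest licit onset from the right is /s/, leaving /m/ as coda.
Result: pi.gom.si.
Syllable 1 is /pi/; it ends in its nucleus with no coda, so it is open.

open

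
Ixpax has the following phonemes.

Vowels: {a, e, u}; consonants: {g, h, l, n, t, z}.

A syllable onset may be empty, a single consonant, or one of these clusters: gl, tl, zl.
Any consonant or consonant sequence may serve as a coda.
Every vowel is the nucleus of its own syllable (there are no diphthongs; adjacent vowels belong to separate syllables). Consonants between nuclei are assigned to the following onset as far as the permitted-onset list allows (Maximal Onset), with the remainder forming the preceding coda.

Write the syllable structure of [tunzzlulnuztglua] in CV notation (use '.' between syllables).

Vowels present: u, u, u, u, a; each is a nucleus, giving 5 syllables.
V1 /u/ – V2 /u/: /nzzl/ — longest licit onset from the right is /zl/, leaving /nz/ as coda.
V2 /u/ – V3 /u/: /ln/ — longest licit onset from the right is /n/, leaving /l/ as coda.
V3 /u/ – V4 /u/: /ztgl/ splits as /zt/ + /gl/ (/gl/ is the longest suffix that is a licit onset).
V4 /u/ – V5 /a/: nothing intervenes; syllable break is V.V.
So the parse is tunz.zlul.nuzt.glu.a.
Mapping each syllable to C/V: /tunz/ → CVCC, /zlul/ → CCVC, /nuzt/ → CVCC, /glu/ → CCV, /a/ → V.

CVCC.CCVC.CVCC.CCV.V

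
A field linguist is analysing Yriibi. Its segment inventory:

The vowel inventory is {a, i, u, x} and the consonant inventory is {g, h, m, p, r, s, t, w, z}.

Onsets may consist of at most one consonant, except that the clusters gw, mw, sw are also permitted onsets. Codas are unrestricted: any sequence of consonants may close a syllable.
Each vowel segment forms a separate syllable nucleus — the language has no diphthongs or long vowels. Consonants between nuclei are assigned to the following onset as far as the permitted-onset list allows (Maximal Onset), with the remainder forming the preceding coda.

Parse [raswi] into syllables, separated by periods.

ra.swi

The vowels are a, i — 2 nuclei, so 2 syllables.
σ1/σ2 boundary: /sw/ is a licit onset in full, so it all attaches to the next syllable.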